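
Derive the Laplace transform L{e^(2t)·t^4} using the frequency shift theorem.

L{e^(at)·t^n} = n!/(s-a)^(n+1), so L{e^(2t)·t^4} = 24/(s-2)^5

Final answer: 24/(s-2)^5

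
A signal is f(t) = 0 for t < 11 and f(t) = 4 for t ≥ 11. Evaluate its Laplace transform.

f(t) = 4·u(t-11). L{u(t-11)} = e^(-11s)/s, so L{f(t)} = 4·e^(-11s)/s

Final answer: 4·e^(-11s)/s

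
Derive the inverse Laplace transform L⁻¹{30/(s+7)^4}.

L⁻¹{n!/(s-a)^(n+1)} = t^n·e^(at) with n=3, a=-7. So L⁻¹{6/(s+7)^4} = t^3·e^(-7t), and L⁻¹{30/(s+7)^4} = (30/6)·t^3·e^(-7t) = 5·t^3·e^(-7t)

Final answer: 5·t^3·e^(-7t)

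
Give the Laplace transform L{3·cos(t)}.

L{cos(ωt)} = s/(s² + ω²), so L{cos(t)} = s/(s² + 1). Then L{3·cos(t)} = 3·s/(s² + 1) = 3s/(s² + 1)

Final answer: 3s/(s² + 1)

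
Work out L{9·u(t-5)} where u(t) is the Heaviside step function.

L{u(t-a)} = e^(-as)/s. Here a=5, so L{u(t-5)} = e^(-5s)/s, and L{9·u(t-5)} = 9·e^(-5s)/s

Final answer: 9·e^(-5s)/s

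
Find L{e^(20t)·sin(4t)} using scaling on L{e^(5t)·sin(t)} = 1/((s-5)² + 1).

Scaling with a=4: L{e^(20t)·sin(4t)} = (1/4) · 1/((s/4-5)² + 1). Simplifying: 4/((s-20)² + 16)

Final answer: 4/((s-20)² + 16)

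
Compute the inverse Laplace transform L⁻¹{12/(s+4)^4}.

L⁻¹{n!/(s-a)^(n+1)} = t^n·e^(at) with n=3, a=-4. So L⁻¹{6/(s+4)^4} = t^3·e^(-4t), and L⁻¹{12/(s+4)^4} = (12/6)·t^3·e^(-4t) = 2·t^3·e^(-4t)

Final answer: 2·t^3·e^(-4t)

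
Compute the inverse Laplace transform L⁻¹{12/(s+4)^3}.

L⁻¹{n!/(s-a)^(n+1)} = t^n·e^(at) with n=2, a=-4. So L⁻¹{2/(s+4)^3} = t^2·e^(-4t), and L⁻¹{12/(s+4)^3} = (12/2)·t^2·e^(-4t) = 6·t^2·e^(-4t)

Final answer: 6·t^2·e^(-4t)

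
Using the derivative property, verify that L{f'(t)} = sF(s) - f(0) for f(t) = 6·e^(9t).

f'(t) = 54e^(9t). Direct: L{f'(t)} = 54/(s-9). Property: s·6/(s-9) - 6 = (6s - 6(s-9))/(s-9) = 54/(s-9). ✓

Final answer: 54/(s-9)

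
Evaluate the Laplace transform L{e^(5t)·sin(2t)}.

L{e^(at)·sin(ωt)} = ω/((s-a)² + ω²), so L{e^(5t)·sin(2t)} = 2/((s-5)² + 4)

Final answer: 2/((s-5)² + 4)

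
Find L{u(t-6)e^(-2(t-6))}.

u(t-a)f(t-a) with f(t)=e^(-2t). L{e^(-2t)} = 1/(s+2). By time shift: e^(-6s)/(s+2)

Final answer: e^(-6s)/(s+2)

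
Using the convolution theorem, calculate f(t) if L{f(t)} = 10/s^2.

10/s^2 = (10/s)·(1/s) = L{10}·L{1}. By convolution, f(t) = 10*1 = ∫₀ᵗ 10·1 dτ = 10·t

Final answer: 10·t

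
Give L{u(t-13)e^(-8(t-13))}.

u(t-a)f(t-a) with f(t)=e^(-8t). L{e^(-8t)} = 1/(s+8). By time shift: e^(-13s)/(s+8)

Final answer: e^(-13s)/(s+8)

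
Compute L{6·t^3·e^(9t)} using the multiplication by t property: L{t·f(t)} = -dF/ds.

Using L{t^n·e^(at)} = n!/(s-a)^(n+1), L{t^3·e^(9t)} = 6/(s-9)^4, so L{6·t^3·e^(9t)} = 6·6/(s-9)^4 = 36/(s-9)^4

Final answer: 36/(s-9)^4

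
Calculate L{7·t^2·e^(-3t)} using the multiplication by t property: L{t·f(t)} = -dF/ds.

Using L{t^n·e^(at)} = n!/(s-a)^(n+1), L{t^2·e^(-3t)} = 2/(s+3)^3, so L{7·t^2·e^(-3t)} = 7·2/(s+3)^3 = 14/(s+3)^3

Final answer: 14/(s+3)^3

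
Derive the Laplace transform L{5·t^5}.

L{t^n} = n!/s^(n+1), so L{t^5} = 120/s^6. Then L{5·t^5} = 5·120/s^6 = 600/s^6

Final answer: 600/s^6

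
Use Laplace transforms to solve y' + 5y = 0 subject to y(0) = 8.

L{y'} + 5L{y} = 0. sY - 8 + 5Y = 0. Y(s+5) = 8. Y = 8/(s+5)

Final answer: y(t) = 8e^(-5t)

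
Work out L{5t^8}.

L{t^n} = n!/s^(n+1). So L{5t^8} = 5·8!/s^9 = 201600/s^9

Final answer: 201600/s^9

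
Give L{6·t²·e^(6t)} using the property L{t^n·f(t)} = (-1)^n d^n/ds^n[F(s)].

L{e^(6t)} = 1/(s-6). d/ds[1/(s-6)] = -1/(s-6)². d²/ds²[1/(s-6)] = 2/(s-6)³. So L{t²·e^(6t)} = (-1)² · 2/(s-6)³ = 2/(s-6)³. Then L{6·t²·e^(6t)} = 6·2/(s-6)³ = 12/(s-6)³

Final answer: 12/(s-6)³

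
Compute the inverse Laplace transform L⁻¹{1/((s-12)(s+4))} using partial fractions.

Decompose: A/(s-12) + B/(s+4). A = 1/16, B = -1/16. f(t) = (e^(12t) - e^(-4t))/16

Final answer: (e^(12t) - e^(-4t))/16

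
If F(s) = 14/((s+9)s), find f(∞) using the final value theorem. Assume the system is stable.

f(∞) = lim_{s→0} sF(s) = lim_{s→0} 14/(s+9) = 14/9

Final answer: 14/9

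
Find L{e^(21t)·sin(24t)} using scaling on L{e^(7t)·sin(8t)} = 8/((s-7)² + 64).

Scaling with a=3: L{e^(21t)·sin(24t)} = (1/3) · 8/((s/3-7)² + 64). Simplifying: 24/((s-21)² + 576)

Final answer: 24/((s-21)² + 576)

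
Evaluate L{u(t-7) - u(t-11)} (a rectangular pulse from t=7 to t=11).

L{u(t-a)} = e^(-as)/s. L{u(t-7) - u(t-11)} = (e^(-7s) - e^(-11s))/s

Final answer: (e^(-7s) - e^(-11s))/s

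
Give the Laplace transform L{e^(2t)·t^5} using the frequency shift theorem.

L{e^(at)·t^n} = n!/(s-a)^(n+1), so L{e^(2t)·t^5} = 120/(s-2)^6

Final answer: 120/(s-2)^6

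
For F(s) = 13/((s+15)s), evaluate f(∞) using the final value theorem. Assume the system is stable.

f(∞) = lim_{s→0} sF(s) = lim_{s→0} 13/(s+15) = 13/15

Final answer: 13/15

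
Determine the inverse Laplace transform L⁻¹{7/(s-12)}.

L⁻¹{1/(s-a)} = e^(at), so L⁻¹{1/(s-12)} = e^(12t), and L⁻¹{7/(s-12)} = 7·e^(12t)

Final answer: 7·e^(12t)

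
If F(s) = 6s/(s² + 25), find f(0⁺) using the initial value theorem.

f(0⁺) = lim_{s→∞} s·6s/(s² + 25) = lim_{s→∞} 6s²/(s² + 25) = 6

Final answer: 6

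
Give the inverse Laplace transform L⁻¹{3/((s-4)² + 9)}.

Using frequency shift, L⁻¹{3/((s-4)² + 9)} = e^(4t)·sin(3t)

Final answer: e^(4t)·sin(3t)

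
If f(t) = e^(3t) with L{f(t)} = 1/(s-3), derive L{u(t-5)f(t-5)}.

Time shift theorem: L{u(t-a)f(t-a)} = e^(-as)F(s). Here a=5, F(s) = 1/(s-3), so L{u(t-5)f(t-5)} = e^(-5s)·1/(s-3)

Final answer: e^(-5s)·1/(s-3)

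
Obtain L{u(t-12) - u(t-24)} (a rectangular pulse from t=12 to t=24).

L{u(t-a)} = e^(-as)/s. L{u(t-12) - u(t-24)} = (e^(-12s) - e^(-24s))/s

Final answer: (e^(-12s) - e^(-24s))/s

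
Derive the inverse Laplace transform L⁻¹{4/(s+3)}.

L⁻¹{1/(s-a)} = e^(at), so L⁻¹{1/(s+3)} = e^(-3t), and L⁻¹{4/(s+3)} = 4·e^(-3t)

Final answer: 4·e^(-3t)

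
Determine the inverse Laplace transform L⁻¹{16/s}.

L⁻¹{c/s} = c, so L⁻¹{16/s} = 16

Final answer: 16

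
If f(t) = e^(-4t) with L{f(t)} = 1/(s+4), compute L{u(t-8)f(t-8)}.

Time shift theorem: L{u(t-a)f(t-a)} = e^(-as)F(s). Here a=8, F(s) = 1/(s+4), so L{u(t-8)f(t-8)} = e^(-8s)·1/(s+4)

Final answer: e^(-8s)·1/(s+4)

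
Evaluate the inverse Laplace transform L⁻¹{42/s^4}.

L⁻¹{n!/s^(n+1)} = t^n with n=3. So L⁻¹{6/s^4} = t^3, and L⁻¹{42/s^4} = (42/6)·t^3 = 7·t^3

Final answer: 7·t^3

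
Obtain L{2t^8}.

L{t^n} = n!/s^(n+1). So L{2t^8} = 2·8!/s^9 = 80640/s^9

Final answer: 80640/s^9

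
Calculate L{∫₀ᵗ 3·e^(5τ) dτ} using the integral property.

L{∫₀ᵗ f(τ)dτ} = F(s)/s with F(s) = 3/(s-5), so L{∫₀ᵗ 3·e^(5τ) dτ} = 3/(s(s-5))

Final answer: 3/(s(s-5))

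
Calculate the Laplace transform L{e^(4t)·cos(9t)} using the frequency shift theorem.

Frequency shift: L{e^(at)f(t)} = F(s-a). L{e^(4t)·cos(9t)} = (s-4)/((s-4)² + 81)

Final answer: (s-4)/((s-4)² + 81)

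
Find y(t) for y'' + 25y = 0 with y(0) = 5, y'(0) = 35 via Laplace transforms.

L{y''} + 25L{y} = 0. s²Y - 5s - 35 + 25Y = 0. Y(s² + 25) = 5s + 35. Y = (5s + 35)/(s² + 25). Inverting: y(t) = 5cos(5t) + 7sin(5t)

Final answer: y(t) = 5cos(5t) + 7sin(5t)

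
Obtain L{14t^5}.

L{t^n} = n!/s^(n+1). So L{14t^5} = 14·5!/s^6 = 1680/s^6

Final answer: 1680/s^6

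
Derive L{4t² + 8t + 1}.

L{4t² + 8t + 1} = 4·2/s³ + 8/s² + 1/s = 8/s³ + 8/s² + 1/s

Final answer: 8/s³ + 8/s² + 1/s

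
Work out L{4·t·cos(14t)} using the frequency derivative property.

L{cos(14t)} = s/(s² + 196). Derivative: d/ds[s/(s² + 196)] = [(s² + 196) - s·2s]/(s² + 196)² = (196 - s²)/(s² + 196)². So L{t·cos(14t)} = -F'(s) = (s² - 196)/(s² + 196)². Then L{4·t·cos(14t)} = 4·(s² - 196)/(s² + 196)²

Final answer: 4·(s² - 196)/(s² + 196)²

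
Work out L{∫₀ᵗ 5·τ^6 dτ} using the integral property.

L{∫₀ᵗ f(τ)dτ} = F(s)/s with f(t) = 5t^6. F(s) = 3600/s^7, so L{∫₀ᵗ 5·τ^6 dτ} = (3600/s^7)/s = 3600/s^8. (Check: ∫₀ᵗ 5·τ^6 dτ = 5t^7/7.)

Final answer: 3600/s^8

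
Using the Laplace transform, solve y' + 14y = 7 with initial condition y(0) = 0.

sY + 14Y = 7/s. Y = 7/(s(s+14)). Partial fractions: Y = 1/2/s - 1/2/(s+14)

Final answer: y(t) = 1/2(1 - e^(-14t))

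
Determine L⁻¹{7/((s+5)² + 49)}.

Form: b/((s-a)² + b²) → e^(at)sin(bt). With a=-5, b=7

Final answer: e^(-5t)·sin(7t)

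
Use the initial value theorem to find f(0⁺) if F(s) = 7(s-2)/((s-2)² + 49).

f(0⁺) = lim_{s→∞} sF(s) = lim_{s→∞} 7s(s-2)/((s-2)² + 49) = 7

Final answer: 7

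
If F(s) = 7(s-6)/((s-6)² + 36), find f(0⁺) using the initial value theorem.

f(0⁺) = lim_{s→∞} sF(s) = lim_{s→∞} 7s(s-6)/((s-6)² + 36) = 7

Final answer: 7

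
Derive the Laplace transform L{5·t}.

L{t^n} = n!/s^(n+1), so L{t} = 1/s^2. Then L{5·t} = 5·1/s^2 = 5/s^2

Final answer: 5/s^2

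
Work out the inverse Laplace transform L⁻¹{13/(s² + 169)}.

L⁻¹{13/(s² + 169)} = sin(13t)

Final answer: sin(13t)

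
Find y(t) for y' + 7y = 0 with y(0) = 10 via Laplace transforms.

L{y'} + 7L{y} = 0. sY - 10 + 7Y = 0. Y(s+7) = 10. Y = 10/(s+7)

Final answer: y(t) = 10e^(-7t)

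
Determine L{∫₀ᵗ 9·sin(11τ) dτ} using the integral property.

L{∫₀ᵗ f(τ)dτ} = F(s)/s with F(s) = 99/(s² + 121), so the result is (99/(s² + 121))/s = 99/(s(s² + 121))

Final answer: 99/(s(s² + 121))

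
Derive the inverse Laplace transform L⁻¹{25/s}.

L⁻¹{c/s} = c, so L⁻¹{25/s} = 25

Final answer: 25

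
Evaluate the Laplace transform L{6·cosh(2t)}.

L{cosh(ωt)} = s/(s² - ω²), so L{cosh(2t)} = s/(s² - 4). Then L{6·cosh(2t)} = 6·s/(s² - 4) = 6s/(s² - 4)

Final answer: 6s/(s² - 4)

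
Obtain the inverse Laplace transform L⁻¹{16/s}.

L⁻¹{c/s} = c, so L⁻¹{16/s} = 16

Final answer: 16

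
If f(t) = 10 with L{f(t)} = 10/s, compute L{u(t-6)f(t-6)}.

Time shift theorem: L{u(t-a)f(t-a)} = e^(-as)F(s). Here a=6, F(s) = 10/s, so L{u(t-6)f(t-6)} = e^(-6s)·10/s

Final answer: e^(-6s)·10/s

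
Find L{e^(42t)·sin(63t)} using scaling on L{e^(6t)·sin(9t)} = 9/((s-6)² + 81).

Scaling with a=7: L{e^(42t)·sin(63t)} = (1/7) · 9/((s/7-6)² + 81). Simplifying: 63/((s-42)² + 3969)

Final answer: 63/((s-42)² + 3969)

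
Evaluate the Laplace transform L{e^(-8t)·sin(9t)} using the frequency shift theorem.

Frequency shift: L{e^(at)f(t)} = F(s-a). L{e^(-8t)·sin(9t)} = 9/((s+8)² + 81)

Final answer: 9/((s+8)² + 81)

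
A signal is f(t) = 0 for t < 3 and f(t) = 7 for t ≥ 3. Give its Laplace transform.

f(t) = 7·u(t-3). L{u(t-3)} = e^(-3s)/s, so L{f(t)} = 7·e^(-3s)/s

Final answer: 7·e^(-3s)/s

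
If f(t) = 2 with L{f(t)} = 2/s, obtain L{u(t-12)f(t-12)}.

Time shift theorem: L{u(t-a)f(t-a)} = e^(-as)F(s). Here a=12, F(s) = 2/s, so L{u(t-12)f(t-12)} = e^(-12s)·2/s

Final answer: e^(-12s)·2/s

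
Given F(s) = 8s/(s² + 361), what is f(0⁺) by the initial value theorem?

f(0⁺) = lim_{s→∞} s·8s/(s² + 361) = lim_{s→∞} 8s²/(s² + 361) = 8

Final answer: 8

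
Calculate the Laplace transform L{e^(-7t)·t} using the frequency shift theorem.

L{e^(at)·t^n} = n!/(s-a)^(n+1), so L{e^(-7t)·t} = 1/(s+7)^2

Final answer: 1/(s+7)^2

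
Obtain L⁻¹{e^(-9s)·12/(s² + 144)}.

L⁻¹{12/(s² + 144)} = sin(12t). By the time shift theorem, L⁻¹{e^(-as)F(s)} = u(t-a)f(t-a) with a=9, so L⁻¹{e^(-9s)·12/(s² + 144)} = u(t-9)·sin(12(t-9))

Final answer: u(t-9)·sin(12(t-9))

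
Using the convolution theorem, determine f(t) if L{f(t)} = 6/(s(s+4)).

6/(s(s+4)) = (6/s)·(1/(s+4)) = L{6}·L{e^(-4t)}. By convolution, f(t) = 6*e^(-4t) = ∫₀ᵗ 6·e^(-4τ) dτ = 6·(1 - e^(-4t))/4

Final answer: 6·(1 - e^(-4t))/4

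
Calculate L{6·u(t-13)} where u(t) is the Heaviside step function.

L{u(t-a)} = e^(-as)/s. Here a=13, so L{u(t-13)} = e^(-13s)/s, and L{6·u(t-13)} = 6·e^(-13s)/s

Final answer: 6·e^(-13s)/s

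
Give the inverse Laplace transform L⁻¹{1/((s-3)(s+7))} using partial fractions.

Decompose: A/(s-3) + B/(s+7). A = 1/10, B = -1/10. f(t) = (e^(3t) - e^(-7t))/10

Final answer: (e^(3t) - e^(-7t))/10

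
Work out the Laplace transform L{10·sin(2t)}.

L{sin(ωt)} = ω/(s² + ω²), so L{sin(2t)} = 2/(s² + 4). Then L{10·sin(2t)} = 10·2/(s² + 4) = 20/(s² + 4)

Final answer: 20/(s² + 4)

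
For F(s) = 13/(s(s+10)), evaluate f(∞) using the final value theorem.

f(∞) = lim_{s→0} s·13/(s(s+10)) = lim_{s→0} 13/(s+10) = 13/10 = 13/10

Final answer: 13/10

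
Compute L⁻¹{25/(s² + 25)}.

This is the form c·a/(s² + a²) with a = 5, c = 5. L⁻¹ = 5·sin(5t)

Final answer: 5·sin(5t)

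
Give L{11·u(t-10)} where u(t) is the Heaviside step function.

L{u(t-a)} = e^(-as)/s. Here a=10, so L{u(t-10)} = e^(-10s)/s, and L{11·u(t-10)} = 11·e^(-10s)/s

Final answer: 11·e^(-10s)/s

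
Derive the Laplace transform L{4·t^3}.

L{t^n} = n!/s^(n+1), so L{t^3} = 6/s^4. Then L{4·t^3} = 4·6/s^4 = 24/s^4

Final answer: 24/s^4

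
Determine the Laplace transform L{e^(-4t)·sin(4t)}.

L{e^(at)·sin(ωt)} = ω/((s-a)² + ω²), so L{e^(-4t)·sin(4t)} = 4/((s+4)² + 16)

Final answer: 4/((s+4)² + 16)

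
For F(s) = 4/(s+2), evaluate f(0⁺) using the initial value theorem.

f(0⁺) = lim_{s→∞} s·4/(s+2) = lim_{s→∞} 4s/(s+2) = 4

Final answer: 4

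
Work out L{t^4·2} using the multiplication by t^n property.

L{2} = 2/s. d^1/ds^1[1/s] = -1/s². d^2/ds^2[1/s] = 2/s^3. d^3/ds^3[1/s] = -6/s^4. d^4/ds^4[1/s] = 24/s^5. So L{t^4} = (-1)^{4}·24/s^5 = 24/s^5. Then L{t^4·2} = 2·24/s^5 = 48/s^5

Final answer: 48/s^5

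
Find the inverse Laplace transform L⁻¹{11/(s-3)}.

L⁻¹{1/(s-a)} = e^(at), so L⁻¹{1/(s-3)} = e^(3t), and L⁻¹{11/(s-3)} = 11·e^(3t)

Final answer: 11·e^(3t)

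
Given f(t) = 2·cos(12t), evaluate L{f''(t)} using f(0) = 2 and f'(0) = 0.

F(s) = 2s/(s² + 144). L{f''(t)} = s²F(s) - sf(0) - f'(0) = 2s³/(s² + 144) - 2s = (2s³ - 2s(s² + 144))/(s² + 144) = -288s/(s² + 144)

Final answer: -288s/(s² + 144)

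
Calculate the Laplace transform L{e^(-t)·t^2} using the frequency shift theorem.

L{e^(at)·t^n} = n!/(s-a)^(n+1), so L{e^(-t)·t^2} = 2/(s+1)^3

Final answer: 2/(s+1)^3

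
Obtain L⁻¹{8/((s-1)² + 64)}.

Form: b/((s-a)² + b²) → e^(at)sin(bt). With a=1, b=8

Final answer: e^t·sin(8t)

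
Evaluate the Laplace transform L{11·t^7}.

L{t^n} = n!/s^(n+1), so L{t^7} = 5040/s^8. Then L{11·t^7} = 11·5040/s^8 = 55440/s^8

Final answer: 55440/s^8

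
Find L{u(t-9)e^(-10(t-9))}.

u(t-a)f(t-a) with f(t)=e^(-10t). L{e^(-10t)} = 1/(s+10). By time shift: e^(-9s)/(s+10)

Final answer: e^(-9s)/(s+10)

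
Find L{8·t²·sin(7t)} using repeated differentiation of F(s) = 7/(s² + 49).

F(s) = 7/(s² + 49). F'(s) = -14s/(s² + 49)². F''(s) = -14(49 - 3s²)/(s² + 49)³ = (42s² - 686)/(s² + 49)³. So L{t²·sin(7t)} = (-1)² F''(s) = (42s² - 686)/(s² + 49)³. Then L{8·t²·sin(7t)} = 8·(42s² - 686)/(s² + 49)³ = (336s² - 5488)/(s² + 49)³

Final answer: (336s² - 5488)/(s² + 49)³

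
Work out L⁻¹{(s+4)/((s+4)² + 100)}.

Using frequency shift: L⁻¹{(s-a)/((s-a)² + b²)} = e^(at)cos(bt). Here a=-4, b=10

Final answer: e^(-4t)·cos(10t)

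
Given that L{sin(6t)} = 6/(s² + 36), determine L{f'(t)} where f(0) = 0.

L{f'(t)} = s·F(s) - f(0) = s·6/(s² + 36) - 0 = 6s/(s² + 36)

Final answer: 6s/(s² + 36)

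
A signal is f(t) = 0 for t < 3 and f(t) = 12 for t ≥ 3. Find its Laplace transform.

f(t) = 12·u(t-3). L{u(t-3)} = e^(-3s)/s, so L{f(t)} = 12·e^(-3s)/s

Final answer: 12·e^(-3s)/s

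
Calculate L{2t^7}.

L{t^n} = n!/s^(n+1). So L{2t^7} = 2·7!/s^8 = 10080/s^8

Final answer: 10080/s^8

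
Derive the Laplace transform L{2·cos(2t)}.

L{cos(ωt)} = s/(s² + ω²), so L{cos(2t)} = s/(s² + 4). Then L{2·cos(2t)} = 2·s/(s² + 4) = 2s/(s² + 4)

Final answer: 2s/(s² + 4)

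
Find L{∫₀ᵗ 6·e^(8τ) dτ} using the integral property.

L{∫₀ᵗ f(τ)dτ} = F(s)/s with F(s) = 6/(s-8), so L{∫₀ᵗ 6·e^(8τ) dτ} = 6/(s(s-8))

Final answer: 6/(s(s-8))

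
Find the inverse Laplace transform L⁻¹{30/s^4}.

L⁻¹{n!/s^(n+1)} = t^n with n=3. So L⁻¹{6/s^4} = t^3, and L⁻¹{30/s^4} = (30/6)·t^3 = 5·t^3

Final answer: 5·t^3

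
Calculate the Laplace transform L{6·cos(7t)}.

L{cos(ωt)} = s/(s² + ω²), so L{cos(7t)} = s/(s² + 49). Then L{6·cos(7t)} = 6·s/(s² + 49) = 6s/(s² + 49)

Final answer: 6s/(s² + 49)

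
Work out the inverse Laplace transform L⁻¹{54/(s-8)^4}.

L⁻¹{n!/(s-a)^(n+1)} = t^n·e^(at) with n=3, a=8. So L⁻¹{6/(s-8)^4} = t^3·e^(8t), and L⁻¹{54/(s-8)^4} = (54/6)·t^3·e^(8t) = 9·t^3·e^(8t)

Final answer: 9·t^3·e^(8t)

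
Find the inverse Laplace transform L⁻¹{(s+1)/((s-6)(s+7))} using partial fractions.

Using partial fractions, f(t) = (7e^(6t) + 6e^(-7t))/13

Final answer: (7e^(6t) + 6e^(-7t))/13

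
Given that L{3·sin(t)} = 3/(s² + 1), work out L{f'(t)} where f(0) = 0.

L{f'(t)} = s·F(s) - f(0) = s·3/(s² + 1) - 0 = 3s/(s² + 1)

Final answer: 3s/(s² + 1)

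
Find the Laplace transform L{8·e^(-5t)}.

L{e^(at)} = 1/(s-a), so L{e^(-5t)} = 1/(s+5). Then L{8·e^(-5t)} = 8/(s+5)

Final answer: 8/(s+5)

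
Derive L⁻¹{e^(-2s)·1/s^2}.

L⁻¹{1/s^2} = t. By the time shift theorem, L⁻¹{e^(-as)F(s)} = u(t-a)f(t-a) with a=2, so L⁻¹{e^(-2s)·1/s^2} = u(t-2)·(t-2)

Final answer: u(t-2)·(t-2)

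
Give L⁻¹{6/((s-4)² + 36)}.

Form: b/((s-a)² + b²) → e^(at)sin(bt). With a=4, b=6

Final answer: e^(4t)·sin(6t)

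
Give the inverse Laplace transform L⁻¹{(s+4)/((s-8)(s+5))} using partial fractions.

Using partial fractions, f(t) = (12e^(8t) + e^(-5t))/13

Final answer: (12e^(8t) + e^(-5t))/13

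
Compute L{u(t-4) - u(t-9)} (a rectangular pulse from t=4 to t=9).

L{u(t-a)} = e^(-as)/s. L{u(t-4) - u(t-9)} = (e^(-4s) - e^(-9s))/s

Final answer: (e^(-4s) - e^(-9s))/s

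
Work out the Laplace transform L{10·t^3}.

L{t^n} = n!/s^(n+1), so L{t^3} = 6/s^4. Then L{10·t^3} = 10·6/s^4 = 60/s^4

Final answer: 60/s^4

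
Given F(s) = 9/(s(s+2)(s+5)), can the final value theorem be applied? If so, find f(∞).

Poles of sF(s) = 9/((s+2)(s+5)) are at s = -2 and s = -5, both in the left half-plane. Theorem applies. f(∞) = lim_{s→0} sF(s) = 9/(2·5) = 9/10

Final answer: 9/10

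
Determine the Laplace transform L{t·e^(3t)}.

L{t^n·e^(at)} = n!/(s-a)^(n+1), so L{t·e^(3t)} = 1/(s-3)^2

Final answer: 1/(s-3)^2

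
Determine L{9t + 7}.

L{9t + 7} = 9·L{t} + 7·L{1} = 9/s² + 7/s

Final answer: 9/s² + 7/s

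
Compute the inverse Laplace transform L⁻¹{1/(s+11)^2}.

L⁻¹{n!/(s-a)^(n+1)} = t^n·e^(at), so L⁻¹{1/(s+11)^2} = t·e^(-11t)

Final answer: t·e^(-11t)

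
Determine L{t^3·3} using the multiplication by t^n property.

L{3} = 3/s. d^1/ds^1[1/s] = -1/s². d^2/ds^2[1/s] = 2/s^3. d^3/ds^3[1/s] = -6/s^4. So L{t^3} = (-1)^{3}·-6/s^4 = 6/s^4. Then L{t^3·3} = 3·6/s^4 = 18/s^4

Final answer: 18/s^4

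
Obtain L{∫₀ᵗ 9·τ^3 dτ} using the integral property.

L{∫₀ᵗ f(τ)dτ} = F(s)/s with f(t) = 9t^3. F(s) = 54/s^4, so L{∫₀ᵗ 9·τ^3 dτ} = (54/s^4)/s = 54/s^5. (Check: ∫₀ᵗ 9·τ^3 dτ = 9t^4/4.)

Final answer: 54/s^5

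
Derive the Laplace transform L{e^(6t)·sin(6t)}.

L{e^(at)·sin(ωt)} = ω/((s-a)² + ω²), so L{e^(6t)·sin(6t)} = 6/((s-6)² + 36)

Final answer: 6/((s-6)² + 36)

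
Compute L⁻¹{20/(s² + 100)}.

This is the form c·a/(s² + a²) with a = 10, c = 2. L⁻¹ = 2·sin(10t)

Final answer: 2·sin(10t)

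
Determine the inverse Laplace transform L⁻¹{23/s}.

L⁻¹{c/s} = c, so L⁻¹{23/s} = 23

Final answer: 23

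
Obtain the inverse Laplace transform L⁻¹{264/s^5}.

L⁻¹{n!/s^(n+1)} = t^n with n=4. So L⁻¹{24/s^5} = t^4, and L⁻¹{264/s^5} = (264/24)·t^4 = 11·t^4

Final answer: 11·t^4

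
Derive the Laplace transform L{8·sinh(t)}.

L{sinh(ωt)} = ω/(s² - ω²), so L{sinh(t)} = 1/(s² - 1). Then L{8·sinh(t)} = 8·1/(s² - 1) = 8/(s² - 1)

Final answer: 8/(s² - 1)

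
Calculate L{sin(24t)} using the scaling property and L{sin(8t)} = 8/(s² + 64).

Using L{f(at)} = (1/a)F(s/a) with a=3: L{sin(24t)} = (1/3) · 8/((s/3)² + 64) = (1/3) · 8·9/(s² + 576) = 24/(s² + 576)

Final answer: 24/(s² + 576)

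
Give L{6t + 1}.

L{6t + 1} = 6·L{t} + L{1} = 6/s² + 1/s

Final answer: 6/s² + 1/s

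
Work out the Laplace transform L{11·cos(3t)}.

L{cos(ωt)} = s/(s² + ω²), so L{cos(3t)} = s/(s² + 9). Then L{11·cos(3t)} = 11·s/(s² + 9) = 11s/(s² + 9)

Final answer: 11s/(s² + 9)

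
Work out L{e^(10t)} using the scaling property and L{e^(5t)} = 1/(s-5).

Using L{f(at)} = (1/a)F(s/a) with a=2 and f(t) = e^(5t): L{e^(10t)} = (1/2) · 1/((s/2)-5) = (1/2) · 2/(s-10) = 1/(s-10)

Final answer: 1/(s-10)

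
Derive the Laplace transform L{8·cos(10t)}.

L{cos(ωt)} = s/(s² + ω²), so L{cos(10t)} = s/(s² + 100). Then L{8·cos(10t)} = 8·s/(s² + 100) = 8s/(s² + 100)

Final answer: 8s/(s² + 100)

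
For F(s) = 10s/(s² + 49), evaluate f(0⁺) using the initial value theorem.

f(0⁺) = lim_{s→∞} s·10s/(s² + 49) = lim_{s→∞} 10s²/(s² + 49) = 10

Final answer: 10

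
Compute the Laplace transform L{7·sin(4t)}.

L{sin(ωt)} = ω/(s² + ω²), so L{sin(4t)} = 4/(s² + 16). Then L{7·sin(4t)} = 7·4/(s² + 16) = 28/(s² + 16)

Final answer: 28/(s² + 16)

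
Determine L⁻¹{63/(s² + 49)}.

This is the form c·a/(s² + a²) with a = 7, c = 9. L⁻¹ = 9·sin(7t)

Final answer: 9·sin(7t)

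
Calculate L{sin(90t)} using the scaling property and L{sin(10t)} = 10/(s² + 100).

Using L{f(at)} = (1/a)F(s/a) with a=9: L{sin(90t)} = (1/9) · 10/((s/9)² + 100) = (1/9) · 10·81/(s² + 8100) = 90/(s² + 8100)

Final answer: 90/(s² + 8100)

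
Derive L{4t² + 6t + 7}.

L{4t² + 6t + 7} = 4·2/s³ + 6/s² + 7/s = 8/s³ + 6/s² + 7/s

Final answer: 8/s³ + 6/s² + 7/s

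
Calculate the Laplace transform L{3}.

L{3} = 3 · L{1} = 3/s

Final answer: 3/s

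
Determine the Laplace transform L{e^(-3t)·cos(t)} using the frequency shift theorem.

Frequency shift: L{e^(at)f(t)} = F(s-a). L{e^(-3t)·cos(t)} = (s+3)/((s+3)² + 1)

Final answer: (s+3)/((s+3)² + 1)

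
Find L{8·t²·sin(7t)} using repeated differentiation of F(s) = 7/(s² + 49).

F(s) = 7/(s² + 49). F'(s) = -14s/(s² + 49)². F''(s) = -14(49 - 3s²)/(s² + 49)³ = (42s² - 686)/(s² + 49)³. So L{t²·sin(7t)} = (-1)² F''(s) = (42s² - 686)/(s² + 49)³. Then L{8·t²·sin(7t)} = 8·(42s² - 686)/(s² + 49)³ = (336s² - 5488)/(s² + 49)³

Final answer: (336s² - 5488)/(s² + 49)³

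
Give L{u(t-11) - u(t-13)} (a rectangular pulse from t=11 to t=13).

L{u(t-a)} = e^(-as)/s. L{u(t-11) - u(t-13)} = (e^(-11s) - e^(-13s))/s

Final answer: (e^(-11s) - e^(-13s))/s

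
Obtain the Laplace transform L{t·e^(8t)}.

L{t^n·e^(at)} = n!/(s-a)^(n+1), so L{t·e^(8t)} = 1/(s-8)^2

Final answer: 1/(s-8)^2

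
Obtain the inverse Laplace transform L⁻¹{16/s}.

L⁻¹{c/s} = c, so L⁻¹{16/s} = 16

Final answer: 16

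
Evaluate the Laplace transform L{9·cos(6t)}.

L{cos(ωt)} = s/(s² + ω²), so L{cos(6t)} = s/(s² + 36). Then L{9·cos(6t)} = 9·s/(s² + 36) = 9s/(s² + 36)

Final answer: 9s/(s² + 36)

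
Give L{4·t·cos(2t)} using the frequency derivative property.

L{cos(2t)} = s/(s² + 4). Derivative: d/ds[s/(s² + 4)] = [(s² + 4) - s·2s]/(s² + 4)² = (4 - s²)/(s² + 4)². So L{t·cos(2t)} = -F'(s) = (s² - 4)/(s² + 4)². Then L{4·t·cos(2t)} = 4·(s² - 4)/(s² + 4)²

Final answer: 4·(s² - 4)/(s² + 4)²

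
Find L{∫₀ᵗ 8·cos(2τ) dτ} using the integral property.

L{∫₀ᵗ f(τ)dτ} = F(s)/s with F(s) = 8s/(s² + 4), so the result is (8s/(s² + 4))/s = 8/(s² + 4)

Final answer: 8/(s² + 4)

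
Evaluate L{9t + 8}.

L{9t + 8} = 9·L{t} + 8·L{1} = 9/s² + 8/s

Final answer: 9/s² + 8/s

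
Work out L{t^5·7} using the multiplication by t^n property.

L{7} = 7/s. d^1/ds^1[1/s] = -1/s². d^2/ds^2[1/s] = 2/s^3. d^3/ds^3[1/s] = -6/s^4. d^4/ds^4[1/s] = 24/s^5. d^5/ds^5[1/s] = -120/s^6. So L{t^5} = (-1)^{5}·-120/s^6 = 120/s^6. Then L{t^5·7} = 7·120/s^6 = 840/s^6

Final answer: 840/s^6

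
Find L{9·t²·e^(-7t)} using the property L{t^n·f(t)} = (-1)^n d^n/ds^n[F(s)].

L{e^(-7t)} = 1/(s+7). d/ds[1/(s+7)] = -1/(s+7)². d²/ds²[1/(s+7)] = 2/(s+7)³. So L{t²·e^(-7t)} = (-1)² · 2/(s+7)³ = 2/(s+7)³. Then L{9·t²·e^(-7t)} = 9·2/(s+7)³ = 18/(s+7)³

Final answer: 18/(s+7)³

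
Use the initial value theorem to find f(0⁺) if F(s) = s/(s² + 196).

f(0⁺) = lim_{s→∞} s·s/(s² + 196) = lim_{s→∞} s²/(s² + 196) = 1

Final answer: 1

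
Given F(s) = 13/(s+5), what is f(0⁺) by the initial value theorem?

f(0⁺) = lim_{s→∞} s·13/(s+5) = lim_{s→∞} 13s/(s+5) = 13

Final answer: 13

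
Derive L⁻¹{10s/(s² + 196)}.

This is the form c·s/(s² + a²) with a = 14, c = 10. L⁻¹ = 10·cos(14t)

Final answer: 10·cos(14t)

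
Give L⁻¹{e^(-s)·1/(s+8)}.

L⁻¹{1/(s+8)} = e^(-8t). By the time shift theorem, L⁻¹{e^(-as)F(s)} = u(t-a)f(t-a) with a=1, so L⁻¹{e^(-s)·1/(s+8)} = u(t-1)·e^(-8(t-1))

Final answer: u(t-1)·e^(-8(t-1))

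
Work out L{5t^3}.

L{t^n} = n!/s^(n+1). So L{5t^3} = 5·3!/s^4 = 30/s^4

Final answer: 30/s^4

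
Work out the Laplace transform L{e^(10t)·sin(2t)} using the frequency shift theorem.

Frequency shift: L{e^(at)f(t)} = F(s-a). L{e^(10t)·sin(2t)} = 2/((s-10)² + 4)

Final answer: 2/((s-10)² + 4)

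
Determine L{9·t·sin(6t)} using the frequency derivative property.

L{sin(6t)} = 6/(s² + 36). By L{t·f(t)} = -F'(s): -d/ds[6/(s² + 36)] = -(6)·(-2s)/(s² + 36)² = 12s/(s² + 36)². Then L{9·t·sin(6t)} = 9·12s/(s² + 36)² = 108s/(s² + 36)²

Final answer: 108s/(s² + 36)²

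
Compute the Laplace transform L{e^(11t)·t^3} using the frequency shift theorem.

L{e^(at)·t^n} = n!/(s-a)^(n+1), so L{e^(11t)·t^3} = 6/(s-11)^4

Final answer: 6/(s-11)^4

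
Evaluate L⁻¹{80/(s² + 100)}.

This is the form c·a/(s² + a²) with a = 10, c = 8. L⁻¹ = 8·sin(10t)

Final answer: 8·sin(10t)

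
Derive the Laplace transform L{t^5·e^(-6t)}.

L{t^n·e^(at)} = n!/(s-a)^(n+1), so L{t^5·e^(-6t)} = 120/(s+6)^6

Final answer: 120/(s+6)^6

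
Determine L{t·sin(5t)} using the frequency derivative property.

L{sin(5t)} = 5/(s² + 25). By L{t·f(t)} = -F'(s): -d/ds[5/(s² + 25)] = -(5)·(-2s)/(s² + 25)² = 10s/(s² + 25)²

Final answer: 10s/(s² + 25)²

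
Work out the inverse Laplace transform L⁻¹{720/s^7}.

L⁻¹{n!/s^(n+1)} = t^n with n=6. So L⁻¹{720/s^7} = t^6

Final answer: t^6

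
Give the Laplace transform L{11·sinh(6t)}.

L{sinh(ωt)} = ω/(s² - ω²), so L{sinh(6t)} = 6/(s² - 36). Then L{11·sinh(6t)} = 11·6/(s² - 36) = 66/(s² - 36)

Final answer: 66/(s² - 36)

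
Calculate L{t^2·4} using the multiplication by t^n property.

L{4} = 4/s. d^1/ds^1[1/s] = -1/s². d^2/ds^2[1/s] = 2/s^3. So L{t^2} = (-1)^{2}·2/s^3 = 2/s^3. Then L{t^2·4} = 4·2/s^3 = 8/s^3

Final answer: 8/s^3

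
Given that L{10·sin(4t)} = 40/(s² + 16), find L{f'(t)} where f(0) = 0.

L{f'(t)} = s·F(s) - f(0) = s·40/(s² + 16) - 0 = 40s/(s² + 16)

Final answer: 40s/(s² + 16)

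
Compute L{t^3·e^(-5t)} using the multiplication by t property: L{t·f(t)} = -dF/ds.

Using L{t^n·e^(at)} = n!/(s-a)^(n+1), L{t^3·e^(-5t)} = 6/(s+5)^4

Final answer: 6/(s+5)^4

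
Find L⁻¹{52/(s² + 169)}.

This is the form c·a/(s² + a²) with a = 13, c = 4. L⁻¹ = 4·sin(13t)

Final answer: 4·sin(13t)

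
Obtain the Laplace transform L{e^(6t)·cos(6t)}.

L{e^(at)·cos(ωt)} = (s-a)/((s-a)² + ω²), so L{e^(6t)·cos(6t)} = (s-6)/((s-6)² + 36)

Final answer: (s-6)/((s-6)² + 36)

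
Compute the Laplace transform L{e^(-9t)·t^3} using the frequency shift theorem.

L{e^(at)·t^n} = n!/(s-a)^(n+1), so L{e^(-9t)·t^3} = 6/(s+9)^4

Final answer: 6/(s+9)^4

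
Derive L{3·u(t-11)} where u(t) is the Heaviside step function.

L{u(t-a)} = e^(-as)/s. Here a=11, so L{u(t-11)} = e^(-11s)/s, and L{3·u(t-11)} = 3·e^(-11s)/s

Final answer: 3·e^(-11s)/s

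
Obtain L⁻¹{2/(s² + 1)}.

This is the form c·a/(s² + a²) with a = 1, c = 2. L⁻¹ = 2·sin(t)

Final answer: 2·sin(t)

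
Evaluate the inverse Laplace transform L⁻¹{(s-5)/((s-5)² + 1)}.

Using frequency shift, L⁻¹{(s-5)/((s-5)² + 1)} = e^(5t)·cos(t)

Final answer: e^(5t)·cos(t)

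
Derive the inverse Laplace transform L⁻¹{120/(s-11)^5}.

L⁻¹{n!/(s-a)^(n+1)} = t^n·e^(at) with n=4, a=11. So L⁻¹{24/(s-11)^5} = t^4·e^(11t), and L⁻¹{120/(s-11)^5} = (120/24)·t^4·e^(11t) = 5·t^4·e^(11t)

Final answer: 5·t^4·e^(11t)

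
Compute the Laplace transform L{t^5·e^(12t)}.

L{t^n·e^(at)} = n!/(s-a)^(n+1), so L{t^5·e^(12t)} = 120/(s-12)^6

Final answer: 120/(s-12)^6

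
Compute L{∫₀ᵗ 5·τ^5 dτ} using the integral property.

L{∫₀ᵗ f(τ)dτ} = F(s)/s with f(t) = 5t^5. F(s) = 600/s^6, so L{∫₀ᵗ 5·τ^5 dτ} = (600/s^6)/s = 600/s^7. (Check: ∫₀ᵗ 5·τ^5 dτ = 5t^6/6.)

Final answer: 600/s^7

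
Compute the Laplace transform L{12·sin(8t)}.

L{sin(ωt)} = ω/(s² + ω²), so L{sin(8t)} = 8/(s² + 64). Then L{12·sin(8t)} = 12·8/(s² + 64) = 96/(s² + 64)

Final answer: 96/(s² + 64)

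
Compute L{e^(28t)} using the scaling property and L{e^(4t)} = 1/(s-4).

Using L{f(at)} = (1/a)F(s/a) with a=7 and f(t) = e^(4t): L{e^(28t)} = (1/7) · 1/((s/7)-4) = (1/7) · 7/(s-28) = 1/(s-28)

Final answer: 1/(s-28)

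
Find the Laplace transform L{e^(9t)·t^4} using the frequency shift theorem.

L{e^(at)·t^n} = n!/(s-a)^(n+1), so L{e^(9t)·t^4} = 24/(s-9)^5

Final answer: 24/(s-9)^5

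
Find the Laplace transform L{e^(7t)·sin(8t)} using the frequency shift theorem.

Frequency shift: L{e^(at)f(t)} = F(s-a). L{e^(7t)·sin(8t)} = 8/((s-7)² + 64)

Final answer: 8/((s-7)² + 64)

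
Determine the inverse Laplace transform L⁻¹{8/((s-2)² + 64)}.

Using frequency shift, L⁻¹{8/((s-2)² + 64)} = e^(2t)·sin(8t)

Final answer: e^(2t)·sin(8t)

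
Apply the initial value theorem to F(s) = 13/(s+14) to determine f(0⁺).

f(0⁺) = lim_{s→∞} s·13/(s+14) = lim_{s→∞} 13s/(s+14) = 13

Final answer: 13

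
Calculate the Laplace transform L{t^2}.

L{t^n} = n!/s^(n+1), so L{t^2} = 2/s^3

Final answer: 2/s^3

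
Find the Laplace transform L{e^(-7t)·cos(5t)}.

L{e^(at)·cos(ωt)} = (s-a)/((s-a)² + ω²), so L{e^(-7t)·cos(5t)} = (s+7)/((s+7)² + 25)

Final answer: (s+7)/((s+7)² + 25)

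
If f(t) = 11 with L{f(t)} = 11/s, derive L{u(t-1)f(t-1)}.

Time shift theorem: L{u(t-a)f(t-a)} = e^(-as)F(s). Here a=1, F(s) = 11/s, so L{u(t-1)f(t-1)} = e^(-s)·11/s

Final answer: e^(-s)·11/s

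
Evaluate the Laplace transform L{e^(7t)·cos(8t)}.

L{e^(at)·cos(ωt)} = (s-a)/((s-a)² + ω²), so L{e^(7t)·cos(8t)} = (s-7)/((s-7)² + 64)

Final answer: (s-7)/((s-7)² + 64)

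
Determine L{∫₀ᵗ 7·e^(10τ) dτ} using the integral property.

L{∫₀ᵗ f(τ)dτ} = F(s)/s with F(s) = 7/(s-10), so L{∫₀ᵗ 7·e^(10τ) dτ} = 7/(s(s-10))

Final answer: 7/(s(s-10))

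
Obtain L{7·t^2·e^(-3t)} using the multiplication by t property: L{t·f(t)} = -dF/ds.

Using L{t^n·e^(at)} = n!/(s-a)^(n+1), L{t^2·e^(-3t)} = 2/(s+3)^3, so L{7·t^2·e^(-3t)} = 7·2/(s+3)^3 = 14/(s+3)^3

Final answer: 14/(s+3)^3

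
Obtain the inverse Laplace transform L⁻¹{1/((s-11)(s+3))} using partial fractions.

Decompose: A/(s-11) + B/(s+3). A = 1/14, B = -1/14. f(t) = (e^(11t) - e^(-3t))/14

Final answer: (e^(11t) - e^(-3t))/14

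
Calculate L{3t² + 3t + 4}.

L{3t² + 3t + 4} = 3·2/s³ + 3/s² + 4/s = 6/s³ + 3/s² + 4/s

Final answer: 6/s³ + 3/s² + 4/s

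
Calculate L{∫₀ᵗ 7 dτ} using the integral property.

L{∫₀ᵗ f(τ)dτ} = F(s)/s with f(t) = 7. F(s) = 7/s, so L{∫₀ᵗ 7 dτ} = (7/s)/s = 7/s². (Check: ∫₀ᵗ 7 dτ = 7t.)

Final answer: 7/s²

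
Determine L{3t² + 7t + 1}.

L{3t² + 7t + 1} = 3·2/s³ + 7/s² + 1/s = 6/s³ + 7/s² + 1/s

Final answer: 6/s³ + 7/s² + 1/s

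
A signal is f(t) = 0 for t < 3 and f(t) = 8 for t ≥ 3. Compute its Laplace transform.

f(t) = 8·u(t-3). L{u(t-3)} = e^(-3s)/s, so L{f(t)} = 8·e^(-3s)/s

Final answer: 8·e^(-3s)/s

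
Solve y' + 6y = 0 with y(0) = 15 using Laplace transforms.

L{y'} + 6L{y} = 0. sY - 15 + 6Y = 0. Y(s+6) = 15. Y = 15/(s+6)

Final answer: y(t) = 15e^(-6t)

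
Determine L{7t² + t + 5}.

L{7t² + t + 5} = 7·2/s³ + 1/s² + 5/s = 14/s³ + 1/s² + 5/s

Final answer: 14/s³ + 1/s² + 5/s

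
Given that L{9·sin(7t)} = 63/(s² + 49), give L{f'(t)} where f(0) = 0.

L{f'(t)} = s·F(s) - f(0) = s·63/(s² + 49) - 0 = 63s/(s² + 49)

Final answer: 63s/(s² + 49)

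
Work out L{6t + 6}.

L{6t + 6} = 6·L{t} + 6·L{1} = 6/s² + 6/s

Final answer: 6/s² + 6/s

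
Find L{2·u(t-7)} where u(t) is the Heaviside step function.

L{u(t-a)} = e^(-as)/s. Here a=7, so L{u(t-7)} = e^(-7s)/s, and L{2·u(t-7)} = 2·e^(-7s)/s

Final answer: 2·e^(-7s)/s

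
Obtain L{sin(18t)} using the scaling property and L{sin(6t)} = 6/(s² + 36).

Using L{f(at)} = (1/a)F(s/a) with a=3: L{sin(18t)} = (1/3) · 6/((s/3)² + 36) = (1/3) · 6·9/(s² + 324) = 18/(s² + 324)

Final answer: 18/(s² + 324)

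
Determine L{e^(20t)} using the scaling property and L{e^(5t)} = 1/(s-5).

Using L{f(at)} = (1/a)F(s/a) with a=4 and f(t) = e^(5t): L{e^(20t)} = (1/4) · 1/((s/4)-5) = (1/4) · 4/(s-20) = 1/(s-20)

Final answer: 1/(s-20)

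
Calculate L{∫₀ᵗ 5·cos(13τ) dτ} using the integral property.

L{∫₀ᵗ f(τ)dτ} = F(s)/s with F(s) = 5s/(s² + 169), so the result is (5s/(s² + 169))/s = 5/(s² + 169)

Final answer: 5/(s² + 169)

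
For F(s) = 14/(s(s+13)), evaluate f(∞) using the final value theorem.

f(∞) = lim_{s→0} s·14/(s(s+13)) = lim_{s→0} 14/(s+13) = 14/13 = 14/13

Final answer: 14/13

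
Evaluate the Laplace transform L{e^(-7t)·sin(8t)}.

L{e^(at)·sin(ωt)} = ω/((s-a)² + ω²), so L{e^(-7t)·sin(8t)} = 8/((s+7)² + 64)

Final answer: 8/((s+7)² + 64)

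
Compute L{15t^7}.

L{t^n} = n!/s^(n+1). So L{15t^7} = 15·7!/s^8 = 75600/s^8

Final answer: 75600/s^8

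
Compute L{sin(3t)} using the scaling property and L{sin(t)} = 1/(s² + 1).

Using L{f(at)} = (1/a)F(s/a) with a=3: L{sin(3t)} = (1/3) · 1/((s/3)² + 1) = (1/3) · 1·9/(s² + 9) = 3/(s² + 9)

Final answer: 3/(s² + 9)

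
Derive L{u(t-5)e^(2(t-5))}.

u(t-a)f(t-a) with f(t)=e^(2t). L{e^(2t)} = 1/(s-2). By time shift: e^(-5s)/(s-2)

Final answer: e^(-5s)/(s-2)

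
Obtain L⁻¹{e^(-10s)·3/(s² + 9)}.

L⁻¹{3/(s² + 9)} = sin(3t). By the time shift theorem, L⁻¹{e^(-as)F(s)} = u(t-a)f(t-a) with a=10, so L⁻¹{e^(-10s)·3/(s² + 9)} = u(t-10)·sin(3(t-10))

Final answer: u(t-10)·sin(3(t-10))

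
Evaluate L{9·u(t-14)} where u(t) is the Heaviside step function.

L{u(t-a)} = e^(-as)/s. Here a=14, so L{u(t-14)} = e^(-14s)/s, and L{9·u(t-14)} = 9·e^(-14s)/s

Final answer: 9·e^(-14s)/s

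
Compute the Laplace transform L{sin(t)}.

L{sin(ωt)} = ω/(s² + ω²), so L{sin(t)} = 1/(s² + 1)

Final answer: 1/(s² + 1)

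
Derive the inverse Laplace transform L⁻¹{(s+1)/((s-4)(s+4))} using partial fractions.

Using partial fractions, f(t) = (5e^(4t) + 3e^(-4t))/8

Final answer: (5e^(4t) + 3e^(-4t))/8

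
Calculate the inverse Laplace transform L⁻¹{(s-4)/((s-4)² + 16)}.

Using frequency shift, L⁻¹{(s-4)/((s-4)² + 16)} = e^(4t)·cos(4t)

Final answer: e^(4t)·cos(4t)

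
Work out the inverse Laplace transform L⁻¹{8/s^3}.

L⁻¹{n!/s^(n+1)} = t^n with n=2. So L⁻¹{2/s^3} = t^2, and L⁻¹{8/s^3} = (8/2)·t^2 = 4·t^2

Final answer: 4·t^2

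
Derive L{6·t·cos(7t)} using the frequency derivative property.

L{cos(7t)} = s/(s² + 49). Derivative: d/ds[s/(s² + 49)] = [(s² + 49) - s·2s]/(s² + 49)² = (49 - s²)/(s² + 49)². So L{t·cos(7t)} = -F'(s) = (s² - 49)/(s² + 49)². Then L{6·t·cos(7t)} = 6·(s² - 49)/(s² + 49)²

Final answer: 6·(s² - 49)/(s² + 49)²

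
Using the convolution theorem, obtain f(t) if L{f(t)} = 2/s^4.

2/s^4 = (2/s)·(1/s^3) = L{2}·L{t^2/2}. By convolution, f(t) = 2*t^2/2 = ∫₀ᵗ 2·τ^2/2 dτ = 2·t^3/6

Final answer: 2·t^3/6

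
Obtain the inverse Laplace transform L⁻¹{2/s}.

L⁻¹{c/s} = c, so L⁻¹{2/s} = 2

Final answer: 2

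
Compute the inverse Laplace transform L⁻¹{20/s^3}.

L⁻¹{n!/s^(n+1)} = t^n with n=2. So L⁻¹{2/s^3} = t^2, and L⁻¹{20/s^3} = (20/2)·t^2 = 10·t^2

Final answer: 10·t^2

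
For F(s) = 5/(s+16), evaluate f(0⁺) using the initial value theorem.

f(0⁺) = lim_{s→∞} s·5/(s+16) = lim_{s→∞} 5s/(s+16) = 5

Final answer: 5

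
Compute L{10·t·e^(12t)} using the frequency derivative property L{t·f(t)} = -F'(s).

L{e^(12t)} = 1/(s-12). By frequency derivative: L{t·e^(12t)} = -d/ds[1/(s-12)] = -(-1)/(s-12)² = 1/(s-12)². Then L{10·t·e^(12t)} = 10·1/(s-12)² = 10/(s-12)²

Final answer: 10/(s-12)²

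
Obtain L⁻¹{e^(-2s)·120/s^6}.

L⁻¹{120/s^6} = t^5. By the time shift theorem, L⁻¹{e^(-as)F(s)} = u(t-a)f(t-a) with a=2, so L⁻¹{e^(-2s)·120/s^6} = u(t-2)·(t-2)^5

Final answer: u(t-2)·(t-2)^5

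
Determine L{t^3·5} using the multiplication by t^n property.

L{5} = 5/s. d^1/ds^1[1/s] = -1/s². d^2/ds^2[1/s] = 2/s^3. d^3/ds^3[1/s] = -6/s^4. So L{t^3} = (-1)^{3}·-6/s^4 = 6/s^4. Then L{t^3·5} = 5·6/s^4 = 30/s^4

Final answer: 30/s^4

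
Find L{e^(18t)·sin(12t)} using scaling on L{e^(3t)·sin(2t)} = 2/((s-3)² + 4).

Scaling with a=6: L{e^(18t)·sin(12t)} = (1/6) · 2/((s/6-3)² + 4). Simplifying: 12/((s-18)² + 144)

Final answer: 12/((s-18)² + 144)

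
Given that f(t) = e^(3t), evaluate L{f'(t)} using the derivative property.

f(0) = 1, F(s) = 1/(s-3). L{f'(t)} = s·F(s) - f(0) = s/(s-3) - 1 = (s - (s-3))/(s-3) = 3/(s-3)

Final answer: 3/(s-3)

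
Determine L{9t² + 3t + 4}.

L{9t² + 3t + 4} = 9·2/s³ + 3/s² + 4/s = 18/s³ + 3/s² + 4/s

Final answer: 18/s³ + 3/s² + 4/s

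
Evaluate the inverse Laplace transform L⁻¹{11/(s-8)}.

L⁻¹{1/(s-a)} = e^(at), so L⁻¹{1/(s-8)} = e^(8t), and L⁻¹{11/(s-8)} = 11·e^(8t)

Final answer: 11·e^(8t)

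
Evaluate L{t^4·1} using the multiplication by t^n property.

L{1} = 1/s. d^1/ds^1[1/s] = -1/s². d^2/ds^2[1/s] = 2/s^3. d^3/ds^3[1/s] = -6/s^4. d^4/ds^4[1/s] = 24/s^5. So L{t^4} = (-1)^{4}·24/s^5 = 24/s^5

Final answer: 24/s^5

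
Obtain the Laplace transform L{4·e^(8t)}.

L{e^(at)} = 1/(s-a), so L{e^(8t)} = 1/(s-8). Then L{4·e^(8t)} = 4/(s-8)

Final answer: 4/(s-8)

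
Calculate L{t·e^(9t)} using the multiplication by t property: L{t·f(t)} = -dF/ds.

Using L{t^n·e^(at)} = n!/(s-a)^(n+1), L{t·e^(9t)} = 1/(s-9)^2

Final answer: 1/(s-9)^2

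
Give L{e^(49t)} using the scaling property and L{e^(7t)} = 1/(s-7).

Using L{f(at)} = (1/a)F(s/a) with a=7 and f(t) = e^(7t): L{e^(49t)} = (1/7) · 1/((s/7)-7) = (1/7) · 7/(s-49) = 1/(s-49)

Final answer: 1/(s-49)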